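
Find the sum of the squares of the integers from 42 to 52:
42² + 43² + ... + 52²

Use ∑_{k=1}^{n} k² = n(n+1)(2n+1)/6, then subtract the first 41 terms.
∑_{k=1}^{52} k² = 52×53×105/6 = 48230
∑_{k=1}^{41} k² = 41×42×83/6 = 23821
∑_{k=42}^{52} k² = 48230 - 23821 = 24409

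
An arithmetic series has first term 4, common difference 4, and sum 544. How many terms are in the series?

Using S = n/2 × [2a + (n-1)d]
544 = n/2 × [2(4) + (n-1)(4)]
544 = n/2 × [8 + 4n - 4]
1088 = n × [4 + 4n]
4n² + (4)n - 1088 = 0
Discriminant: Δ = (4)² - 4(4)(-1088) = 16 + 17408 = 17424
√Δ = 132
n = [-(4) + √Δ] / (2·4) = (-4 + 132) / 8 = 128 / 8 = 16
(The negative root is discarded since n must be a positive integer.)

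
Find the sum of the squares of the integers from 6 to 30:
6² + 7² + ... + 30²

Use ∑_{k=1}^{n} k² = n(n+1)(2n+1)/6, then subtract the first 5 terms.
∑_{k=1}^{30} k² = 30×31×61/6 = 9455
∑_{k=1}^{5} k² = 5×6×11/6 = 55
∑_{k=6}^{30} k² = 9455 - 55 = 9400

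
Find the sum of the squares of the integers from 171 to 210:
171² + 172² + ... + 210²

Use ∑_{k=1}^{n} k² = n(n+1)(2n+1)/6, then subtract the first 170 terms.
∑_{k=1}^{210} k² = 210×211×421/6 = 3109085
∑_{k=1}^{170} k² = 170×171×341/6 = 1652145
∑_{k=171}^{210} k² = 3109085 - 1652145 = 1456940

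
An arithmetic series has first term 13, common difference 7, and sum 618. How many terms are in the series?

Using S = n/2 × [2a + (n-1)d]
618 = n/2 × [2(13) + (n-1)(7)]
618 = n/2 × [26 + 7n - 7]
1236 = n × [19 + 7n]
7n² + (19)n - 1236 = 0
Discriminant: Δ = (19)² - 4(7)(-1236) = 361 + 34608 = 34969
√Δ = 187
n = [-(19) + √Δ] / (2·7) = (-19 + 187) / 14 = 168 / 14 = 12
(The negative root is discarded since n must be a positive integer.)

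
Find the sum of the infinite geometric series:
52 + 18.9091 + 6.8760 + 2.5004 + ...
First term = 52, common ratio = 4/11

For |r| < 1, S = a / (1 - r)
S = 52 / (1 - (4/11))
S = 52 / (7/11)
S = 572/7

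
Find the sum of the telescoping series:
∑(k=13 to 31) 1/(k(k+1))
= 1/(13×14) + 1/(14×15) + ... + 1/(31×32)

Partial fractions: 1/(k(k+1)) = 1/k - 1/(k+1)
The series telescopes:
= (1/13 - 1/14) + (1/14 - 1/15) + ... + (1/31 - 1/32)
= 1/13 - 1/32
= 19/416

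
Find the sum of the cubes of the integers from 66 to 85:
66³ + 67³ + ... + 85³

Use ∑_{k=1}^{n} k³ = [n(n+1)/2]², then subtract the first 65 terms.
∑_{k=1}^{85} k³ = [85×86/2]² = 3655² = 13359025
∑_{k=1}^{65} k³ = [65×66/2]² = 2145² = 4601025
∑_{k=66}^{85} k³ = 13359025 - 4601025 = 8758000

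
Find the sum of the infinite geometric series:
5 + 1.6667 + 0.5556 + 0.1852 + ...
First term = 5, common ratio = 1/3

For |r| < 1, S = a / (1 - r)
S = 5 / (1 - (1/3))
S = 5 / (2/3)
S = 15/2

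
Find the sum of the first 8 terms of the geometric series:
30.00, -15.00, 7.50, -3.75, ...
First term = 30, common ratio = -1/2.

Sₙ = a(1 - rⁿ) / (1 - r)
S_8 = 30(1 - (-1/2)^8) / (1 - (-1/2))
S_8 = 30(1 - (1/256)) / (3/2)
S_8 = 1275/64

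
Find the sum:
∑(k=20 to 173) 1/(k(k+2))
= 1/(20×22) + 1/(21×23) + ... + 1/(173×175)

Partial fractions: 1/(k(k+2)) = (1/2)[1/k - 1/(k+2)]
Telescoping leaves the first two and last two terms:
= (1/2)[1/20 + 1/21 - 1/174 - 1/175]
= 1749/40600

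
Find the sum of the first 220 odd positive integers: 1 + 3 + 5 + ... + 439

Sum of first n odd numbers = n²
= 220²
= 48400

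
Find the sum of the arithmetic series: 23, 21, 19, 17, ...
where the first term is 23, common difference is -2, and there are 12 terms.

Sₙ = n/2 × (first + last)
Last term = a + (n-1)d = 23 + (12-1)×(-2) = 1
S_12 = 12/2 × (23 + 1)
S_12 = 12/2 × 24 = 144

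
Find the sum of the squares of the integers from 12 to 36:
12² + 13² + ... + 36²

Use ∑_{k=1}^{n} k² = n(n+1)(2n+1)/6, then subtract the first 11 terms.
∑_{k=1}^{36} k² = 36×37×73/6 = 16206
∑_{k=1}^{11} k² = 11×12×23/6 = 506
∑_{k=12}^{36} k² = 16206 - 506 = 15700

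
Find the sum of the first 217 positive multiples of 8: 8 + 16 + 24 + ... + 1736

Factor out 8: = 8(1 + 2 + ... + 217) = 8 × n(n+1)/2
= 8 × 217×218/2
= 8 × 23653
= 189224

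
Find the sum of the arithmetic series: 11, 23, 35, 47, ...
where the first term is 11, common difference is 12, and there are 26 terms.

Sₙ = n/2 × (first + last)
Last term = a + (n-1)d = 11 + (26-1)×12 = 311
S_26 = 26/2 × (11 + 311)
S_26 = 26/2 × 322 = 4186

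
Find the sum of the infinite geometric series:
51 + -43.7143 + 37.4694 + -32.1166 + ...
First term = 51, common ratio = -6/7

For |r| < 1, S = a / (1 - r)
S = 51 / (1 - (-6/7))
S = 51 / (13/7)
S = 357/13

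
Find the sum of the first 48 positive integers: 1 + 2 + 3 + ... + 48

Formula: ∑k = n(n+1)/2
= 48×49/2
= 2352/2
= 1176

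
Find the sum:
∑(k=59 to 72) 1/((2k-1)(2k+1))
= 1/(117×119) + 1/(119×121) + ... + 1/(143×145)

Partial fractions: 1/((2k-1)(2k+1)) = (1/2)[1/(2k-1) - 1/(2k+1)]
The series telescopes:
= (1/2)[1/117 - 1/145]
= 14/16965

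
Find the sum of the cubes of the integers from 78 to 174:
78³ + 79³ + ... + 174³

Use ∑_{k=1}^{n} k³ = [n(n+1)/2]², then subtract the first 77 terms.
∑_{k=1}^{174} k³ = [174×175/2]² = 15225² = 231800625
∑_{k=1}^{77} k³ = [77×78/2]² = 3003² = 9018009
∑_{k=78}^{174} k³ = 231800625 - 9018009 = 222782616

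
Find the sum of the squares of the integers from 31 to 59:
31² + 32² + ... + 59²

Use ∑_{k=1}^{n} k² = n(n+1)(2n+1)/6, then subtract the first 30 terms.
∑_{k=1}^{59} k² = 59×60×119/6 = 70210
∑_{k=1}^{30} k² = 30×31×61/6 = 9455
∑_{k=31}^{59} k² = 70210 - 9455 = 60755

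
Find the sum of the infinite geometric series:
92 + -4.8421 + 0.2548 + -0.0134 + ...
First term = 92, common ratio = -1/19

For |r| < 1, S = a / (1 - r)
S = 92 / (1 - (-1/19))
S = 92 / (20/19)
S = 437/5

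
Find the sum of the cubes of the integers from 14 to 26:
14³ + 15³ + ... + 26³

Use ∑_{k=1}^{n} k³ = [n(n+1)/2]², then subtract the first 13 terms.
∑_{k=1}^{26} k³ = [26×27/2]² = 351² = 123201
∑_{k=1}^{13} k³ = [13×14/2]² = 91² = 8281
∑_{k=14}^{26} k³ = 123201 - 8281 = 114920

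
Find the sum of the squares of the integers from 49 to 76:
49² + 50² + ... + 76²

Use ∑_{k=1}^{n} k² = n(n+1)(2n+1)/6, then subtract the first 48 terms.
∑_{k=1}^{76} k² = 76×77×153/6 = 149226
∑_{k=1}^{48} k² = 48×49×97/6 = 38024
∑_{k=49}^{76} k² = 149226 - 38024 = 111202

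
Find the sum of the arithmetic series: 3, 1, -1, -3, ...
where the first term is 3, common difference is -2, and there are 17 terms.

Sₙ = n/2 × (first + last)
Last term = a + (n-1)d = 3 + (17-1)×(-2) = -29
S_17 = 17/2 × (3 + (-29))
S_17 = 17/2 × (-26) = -221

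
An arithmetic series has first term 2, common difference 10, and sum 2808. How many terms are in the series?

Using S = n/2 × [2a + (n-1)d]
2808 = n/2 × [2(2) + (n-1)(10)]
2808 = n/2 × [4 + 10n - 10]
5616 = n × [-6 + 10n]
10n² + (-6)n - 5616 = 0
Discriminant: Δ = (-6)² - 4(10)(-5616) = 36 + 224640 = 224676
√Δ = 474
n = [-(-6) + √Δ] / (2·10) = (6 + 474) / 20 = 480 / 20 = 24
(The negative root is discarded since n must be a positive integer.)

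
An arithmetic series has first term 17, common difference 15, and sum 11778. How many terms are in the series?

Using S = n/2 × [2a + (n-1)d]
11778 = n/2 × [2(17) + (n-1)(15)]
11778 = n/2 × [34 + 15n - 15]
23556 = n × [19 + 15n]
15n² + (19)n - 23556 = 0
Discriminant: Δ = (19)² - 4(15)(-23556) = 361 + 1413360 = 1413721
√Δ = 1189
n = [-(19) + √Δ] / (2·15) = (-19 + 1189) / 30 = 1170 / 30 = 39
(The negative root is discarded since n must be a positive integer.)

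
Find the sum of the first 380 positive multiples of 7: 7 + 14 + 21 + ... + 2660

Factor out 7: = 7(1 + 2 + ... + 380) = 7 × n(n+1)/2
= 7 × 380×381/2
= 7 × 72390
= 506730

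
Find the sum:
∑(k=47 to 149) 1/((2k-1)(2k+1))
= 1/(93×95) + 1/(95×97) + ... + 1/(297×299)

Partial fractions: 1/((2k-1)(2k+1)) = (1/2)[1/(2k-1) - 1/(2k+1)]
The series telescopes:
= (1/2)[1/93 - 1/299]
= 103/27807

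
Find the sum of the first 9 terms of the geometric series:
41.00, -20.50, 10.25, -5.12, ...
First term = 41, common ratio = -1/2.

Sₙ = a(1 - rⁿ) / (1 - r)
S_9 = 41(1 - (-1/2)^9) / (1 - (-1/2))
S_9 = 41(1 - (-1/512)) / (3/2)
S_9 = 7011/256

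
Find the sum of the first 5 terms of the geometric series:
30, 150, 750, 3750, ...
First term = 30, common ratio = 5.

Sₙ = a(1 - rⁿ) / (1 - r)
S_5 = 30(1 - 5^5) / (1 - 5)
S_5 = 30(1 - 3125) / (-4)
S_5 = 23430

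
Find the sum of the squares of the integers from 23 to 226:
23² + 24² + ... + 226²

Use ∑_{k=1}^{n} k² = n(n+1)(2n+1)/6, then subtract the first 22 terms.
∑_{k=1}^{226} k² = 226×227×453/6 = 3873301
∑_{k=1}^{22} k² = 22×23×45/6 = 3795
∑_{k=23}^{226} k² = 3873301 - 3795 = 3869506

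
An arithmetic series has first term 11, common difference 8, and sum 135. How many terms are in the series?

Using S = n/2 × [2a + (n-1)d]
135 = n/2 × [2(11) + (n-1)(8)]
135 = n/2 × [22 + 8n - 8]
270 = n × [14 + 8n]
8n² + (14)n - 270 = 0
Discriminant: Δ = (14)² - 4(8)(-270) = 196 + 8640 = 8836
√Δ = 94
n = [-(14) + √Δ] / (2·8) = (-14 + 94) / 16 = 80 / 16 = 5
(The negative root is discarded since n must be a positive integer.)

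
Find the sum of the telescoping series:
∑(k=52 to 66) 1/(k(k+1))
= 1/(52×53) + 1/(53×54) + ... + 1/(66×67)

Partial fractions: 1/(k(k+1)) = 1/k - 1/(k+1)
The series telescopes:
= (1/52 - 1/53) + (1/53 - 1/54) + ... + (1/66 - 1/67)
= 1/52 - 1/67
= 15/3484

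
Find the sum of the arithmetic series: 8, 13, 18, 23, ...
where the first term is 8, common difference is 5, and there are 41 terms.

Sₙ = n/2 × (first + last)
Last term = a + (n-1)d = 8 + (41-1)×5 = 208
S_41 = 41/2 × (8 + 208)
S_41 = 41/2 × 216 = 4428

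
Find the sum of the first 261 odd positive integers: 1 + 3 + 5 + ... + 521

Sum of first n odd numbers = n²
= 261²
= 68121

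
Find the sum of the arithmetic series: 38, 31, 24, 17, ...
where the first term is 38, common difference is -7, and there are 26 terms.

Sₙ = n/2 × (first + last)
Last term = a + (n-1)d = 38 + (26-1)×(-7) = -137
S_26 = 26/2 × (38 + (-137))
S_26 = 26/2 × (-99) = -1287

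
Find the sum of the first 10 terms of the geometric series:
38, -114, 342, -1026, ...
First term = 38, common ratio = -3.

Sₙ = a(1 - rⁿ) / (1 - r)
S_10 = 38(1 - (-3)^10) / (1 - (-3))
S_10 = 38(1 - 59049) / (4)
S_10 = -560956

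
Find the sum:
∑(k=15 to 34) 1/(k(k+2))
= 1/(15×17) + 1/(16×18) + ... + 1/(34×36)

Partial fractions: 1/(k(k+2)) = (1/2)[1/k - 1/(k+2)]
Telescoping leaves the first two and last two terms:
= (1/2)[1/15 + 1/16 - 1/35 - 1/36]
= 367/10080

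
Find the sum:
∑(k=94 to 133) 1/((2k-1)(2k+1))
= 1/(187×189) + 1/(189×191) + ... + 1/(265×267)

Partial fractions: 1/((2k-1)(2k+1)) = (1/2)[1/(2k-1) - 1/(2k+1)]
The series telescopes:
= (1/2)[1/187 - 1/267]
= 40/49929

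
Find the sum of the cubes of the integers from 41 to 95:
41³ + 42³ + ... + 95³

Use ∑_{k=1}^{n} k³ = [n(n+1)/2]², then subtract the first 40 terms.
∑_{k=1}^{95} k³ = [95×96/2]² = 4560² = 20793600
∑_{k=1}^{40} k³ = [40×41/2]² = 820² = 672400
∑_{k=41}^{95} k³ = 20793600 - 672400 = 20121200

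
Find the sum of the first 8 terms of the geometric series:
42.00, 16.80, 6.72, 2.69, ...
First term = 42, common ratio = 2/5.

Sₙ = a(1 - rⁿ) / (1 - r)
S_8 = 42(1 - (2/5)^8) / (1 - (2/5))
S_8 = 42(1 - (256/390625)) / (3/5)
S_8 = 5465166/78125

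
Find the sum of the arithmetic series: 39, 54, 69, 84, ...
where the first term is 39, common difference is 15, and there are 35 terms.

Sₙ = n/2 × (first + last)
Last term = a + (n-1)d = 39 + (35-1)×15 = 549
S_35 = 35/2 × (39 + 549)
S_35 = 35/2 × 588 = 10290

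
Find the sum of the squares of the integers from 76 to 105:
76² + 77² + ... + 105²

Use ∑_{k=1}^{n} k² = n(n+1)(2n+1)/6, then subtract the first 75 terms.
∑_{k=1}^{105} k² = 105×106×211/6 = 391405
∑_{k=1}^{75} k² = 75×76×151/6 = 143450
∑_{k=76}^{105} k² = 391405 - 143450 = 247955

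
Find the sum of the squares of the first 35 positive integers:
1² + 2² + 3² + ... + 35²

Formula: ∑k² = n(n+1)(2n+1)/6
= 35×36×71/6
= 89460/6
= 14910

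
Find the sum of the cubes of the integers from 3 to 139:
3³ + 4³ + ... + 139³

Use ∑_{k=1}^{n} k³ = [n(n+1)/2]², then subtract the first 2 terms.
∑_{k=1}^{139} k³ = [139×140/2]² = 9730² = 94672900
∑_{k=1}^{2} k³ = [2×3/2]² = 3² = 9
∑_{k=3}^{139} k³ = 94672900 - 9 = 94672891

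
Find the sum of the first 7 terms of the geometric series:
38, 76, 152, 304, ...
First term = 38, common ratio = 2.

Sₙ = a(1 - rⁿ) / (1 - r)
S_7 = 38(1 - 2^7) / (1 - 2)
S_7 = 38(1 - 128) / (-1)
S_7 = 4826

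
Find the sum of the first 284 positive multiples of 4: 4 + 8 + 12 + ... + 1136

Factor out 4: = 4(1 + 2 + ... + 284) = 4 × n(n+1)/2
= 4 × 284×285/2
= 4 × 40470
= 161880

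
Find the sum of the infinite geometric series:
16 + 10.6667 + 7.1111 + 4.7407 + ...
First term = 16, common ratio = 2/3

For |r| < 1, S = a / (1 - r)
S = 16 / (1 - (2/3))
S = 16 / (1/3)
S = 48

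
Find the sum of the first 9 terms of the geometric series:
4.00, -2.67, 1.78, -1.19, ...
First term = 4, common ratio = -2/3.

Sₙ = a(1 - rⁿ) / (1 - r)
S_9 = 4(1 - (-2/3)^9) / (1 - (-2/3))
S_9 = 4(1 - (-512/19683)) / (5/3)
S_9 = 16156/6561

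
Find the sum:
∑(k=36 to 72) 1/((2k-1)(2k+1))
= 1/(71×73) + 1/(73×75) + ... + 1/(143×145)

Partial fractions: 1/((2k-1)(2k+1)) = (1/2)[1/(2k-1) - 1/(2k+1)]
The series telescopes:
= (1/2)[1/71 - 1/145]
= 37/10295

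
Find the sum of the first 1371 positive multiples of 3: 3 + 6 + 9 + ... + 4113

Factor out 3: = 3(1 + 2 + ... + 1371) = 3 × n(n+1)/2
= 3 × 1371×1372/2
= 3 × 940506
= 2821518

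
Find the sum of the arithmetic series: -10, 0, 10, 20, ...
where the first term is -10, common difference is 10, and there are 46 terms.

Sₙ = n/2 × (first + last)
Last term = a + (n-1)d = -10 + (46-1)×10 = 440
S_46 = 46/2 × (-10 + 440)
S_46 = 46/2 × 430 = 9890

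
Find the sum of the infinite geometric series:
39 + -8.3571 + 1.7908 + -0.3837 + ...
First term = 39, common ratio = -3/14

For |r| < 1, S = a / (1 - r)
S = 39 / (1 - (-3/14))
S = 39 / (17/14)
S = 546/17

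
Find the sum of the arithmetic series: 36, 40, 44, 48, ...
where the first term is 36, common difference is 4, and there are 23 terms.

Sₙ = n/2 × (first + last)
Last term = a + (n-1)d = 36 + (23-1)×4 = 124
S_23 = 23/2 × (36 + 124)
S_23 = 23/2 × 160 = 1840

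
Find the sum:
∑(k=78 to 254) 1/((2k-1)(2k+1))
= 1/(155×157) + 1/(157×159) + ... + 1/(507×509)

Partial fractions: 1/((2k-1)(2k+1)) = (1/2)[1/(2k-1) - 1/(2k+1)]
The series telescopes:
= (1/2)[1/155 - 1/509]
= 177/78895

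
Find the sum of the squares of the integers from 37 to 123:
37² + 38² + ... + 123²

Use ∑_{k=1}^{n} k² = n(n+1)(2n+1)/6, then subtract the first 36 terms.
∑_{k=1}^{123} k² = 123×124×247/6 = 627874
∑_{k=1}^{36} k² = 36×37×73/6 = 16206
∑_{k=37}^{123} k² = 627874 - 16206 = 611668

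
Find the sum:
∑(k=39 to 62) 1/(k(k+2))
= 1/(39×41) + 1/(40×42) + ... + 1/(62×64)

Partial fractions: 1/(k(k+2)) = (1/2)[1/k - 1/(k+2)]
Telescoping leaves the first two and last two terms:
= (1/2)[1/39 + 1/40 - 1/63 - 1/64]
= 5017/524160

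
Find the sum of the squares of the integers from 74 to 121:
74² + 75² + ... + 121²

Use ∑_{k=1}^{n} k² = n(n+1)(2n+1)/6, then subtract the first 73 terms.
∑_{k=1}^{121} k² = 121×122×243/6 = 597861
∑_{k=1}^{73} k² = 73×74×147/6 = 132349
∑_{k=74}^{121} k² = 597861 - 132349 = 465512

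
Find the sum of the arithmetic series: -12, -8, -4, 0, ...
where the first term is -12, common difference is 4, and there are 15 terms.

Sₙ = n/2 × (first + last)
Last term = a + (n-1)d = -12 + (15-1)×4 = 44
S_15 = 15/2 × (-12 + 44)
S_15 = 15/2 × 32 = 240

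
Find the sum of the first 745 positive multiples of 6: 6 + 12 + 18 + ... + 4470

Factor out 6: = 6(1 + 2 + ... + 745) = 6 × n(n+1)/2
= 6 × 745×746/2
= 6 × 277885
= 1667310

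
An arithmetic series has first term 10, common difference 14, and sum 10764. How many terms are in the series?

Using S = n/2 × [2a + (n-1)d]
10764 = n/2 × [2(10) + (n-1)(14)]
10764 = n/2 × [20 + 14n - 14]
21528 = n × [6 + 14n]
14n² + (6)n - 21528 = 0
Discriminant: Δ = (6)² - 4(14)(-21528) = 36 + 1205568 = 1205604
√Δ = 1098
n = [-(6) + √Δ] / (2·14) = (-6 + 1098) / 28 = 1092 / 28 = 39
(The negative root is discarded since n must be a positive integer.)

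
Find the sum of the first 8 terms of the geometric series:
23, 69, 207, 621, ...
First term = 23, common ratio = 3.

Sₙ = a(1 - rⁿ) / (1 - r)
S_8 = 23(1 - 3^8) / (1 - 3)
S_8 = 23(1 - 6561) / (-2)
S_8 = 75440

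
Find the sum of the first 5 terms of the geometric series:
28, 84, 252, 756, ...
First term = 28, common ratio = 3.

Sₙ = a(1 - rⁿ) / (1 - r)
S_5 = 28(1 - 3^5) / (1 - 3)
S_5 = 28(1 - 243) / (-2)
S_5 = 3388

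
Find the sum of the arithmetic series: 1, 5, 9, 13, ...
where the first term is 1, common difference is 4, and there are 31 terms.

Sₙ = n/2 × (first + last)
Last term = a + (n-1)d = 1 + (31-1)×4 = 121
S_31 = 31/2 × (1 + 121)
S_31 = 31/2 × 122 = 1891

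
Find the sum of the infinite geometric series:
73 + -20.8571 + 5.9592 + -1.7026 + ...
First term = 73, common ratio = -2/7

For |r| < 1, S = a / (1 - r)
S = 73 / (1 - (-2/7))
S = 73 / (9/7)
S = 511/9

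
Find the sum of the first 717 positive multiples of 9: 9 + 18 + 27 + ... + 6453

Factor out 9: = 9(1 + 2 + ... + 717) = 9 × n(n+1)/2
= 9 × 717×718/2
= 9 × 257403
= 2316627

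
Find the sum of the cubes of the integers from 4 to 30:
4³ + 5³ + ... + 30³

Use ∑_{k=1}^{n} k³ = [n(n+1)/2]², then subtract the first 3 terms.
∑_{k=1}^{30} k³ = [30×31/2]² = 465² = 216225
∑_{k=1}^{3} k³ = [3×4/2]² = 6² = 36
∑_{k=4}^{30} k³ = 216225 - 36 = 216189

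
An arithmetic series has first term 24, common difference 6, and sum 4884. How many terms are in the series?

Using S = n/2 × [2a + (n-1)d]
4884 = n/2 × [2(24) + (n-1)(6)]
4884 = n/2 × [48 + 6n - 6]
9768 = n × [42 + 6n]
6n² + (42)n - 9768 = 0
Discriminant: Δ = (42)² - 4(6)(-9768) = 1764 + 234432 = 236196
√Δ = 486
n = [-(42) + √Δ] / (2·6) = (-42 + 486) / 12 = 444 / 12 = 37
(The negative root is discarded since n must be a positive integer.)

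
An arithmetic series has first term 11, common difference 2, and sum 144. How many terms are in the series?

Using S = n/2 × [2a + (n-1)d]
144 = n/2 × [2(11) + (n-1)(2)]
144 = n/2 × [22 + 2n - 2]
288 = n × [20 + 2n]
2n² + (20)n - 288 = 0
Discriminant: Δ = (20)² - 4(2)(-288) = 400 + 2304 = 2704
√Δ = 52
n = [-(20) + √Δ] / (2·2) = (-20 + 52) / 4 = 32 / 4 = 8
(The negative root is discarded since n must be a positive integer.)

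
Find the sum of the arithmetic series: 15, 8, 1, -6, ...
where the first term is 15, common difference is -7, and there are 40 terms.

Sₙ = n/2 × (first + last)
Last term = a + (n-1)d = 15 + (40-1)×(-7) = -258
S_40 = 40/2 × (15 + (-258))
S_40 = 40/2 × (-243) = -4860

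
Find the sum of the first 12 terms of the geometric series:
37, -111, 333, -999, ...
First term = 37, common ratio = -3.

Sₙ = a(1 - rⁿ) / (1 - r)
S_12 = 37(1 - (-3)^12) / (1 - (-3))
S_12 = 37(1 - 531441) / (4)
S_12 = -4915820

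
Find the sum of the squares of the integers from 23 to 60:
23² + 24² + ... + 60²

Use ∑_{k=1}^{n} k² = n(n+1)(2n+1)/6, then subtract the first 22 terms.
∑_{k=1}^{60} k² = 60×61×121/6 = 73810
∑_{k=1}^{22} k² = 22×23×45/6 = 3795
∑_{k=23}^{60} k² = 73810 - 3795 = 70015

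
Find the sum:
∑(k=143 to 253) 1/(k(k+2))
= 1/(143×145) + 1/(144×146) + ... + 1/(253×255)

Partial fractions: 1/(k(k+2)) = (1/2)[1/k - 1/(k+2)]
Telescoping leaves the first two and last two terms:
= (1/2)[1/143 + 1/144 - 1/254 - 1/255]
= 1351277/444581280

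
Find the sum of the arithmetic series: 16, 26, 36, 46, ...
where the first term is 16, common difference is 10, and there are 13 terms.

Sₙ = n/2 × (first + last)
Last term = a + (n-1)d = 16 + (13-1)×10 = 136
S_13 = 13/2 × (16 + 136)
S_13 = 13/2 × 152 = 988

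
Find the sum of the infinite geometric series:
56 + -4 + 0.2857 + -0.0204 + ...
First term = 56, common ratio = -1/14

For |r| < 1, S = a / (1 - r)
S = 56 / (1 - (-1/14))
S = 56 / (15/14)
S = 784/15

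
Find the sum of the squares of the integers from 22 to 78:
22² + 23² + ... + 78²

Use ∑_{k=1}^{n} k² = n(n+1)(2n+1)/6, then subtract the first 21 terms.
∑_{k=1}^{78} k² = 78×79×157/6 = 161239
∑_{k=1}^{21} k² = 21×22×43/6 = 3311
∑_{k=22}^{78} k² = 161239 - 3311 = 157928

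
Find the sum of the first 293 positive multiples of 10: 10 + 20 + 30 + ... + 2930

Factor out 10: = 10(1 + 2 + ... + 293) = 10 × n(n+1)/2
= 10 × 293×294/2
= 10 × 43071
= 430710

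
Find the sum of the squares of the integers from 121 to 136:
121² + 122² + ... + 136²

Use ∑_{k=1}^{n} k² = n(n+1)(2n+1)/6, then subtract the first 120 terms.
∑_{k=1}^{136} k² = 136×137×273/6 = 847756
∑_{k=1}^{120} k² = 120×121×241/6 = 583220
∑_{k=121}^{136} k² = 847756 - 583220 = 264536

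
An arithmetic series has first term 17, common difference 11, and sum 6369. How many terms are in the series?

Using S = n/2 × [2a + (n-1)d]
6369 = n/2 × [2(17) + (n-1)(11)]
6369 = n/2 × [34 + 11n - 11]
12738 = n × [23 + 11n]
11n² + (23)n - 12738 = 0
Discriminant: Δ = (23)² - 4(11)(-12738) = 529 + 560472 = 561001
√Δ = 749
n = [-(23) + √Δ] / (2·11) = (-23 + 749) / 22 = 726 / 22 = 33
(The negative root is discarded since n must be a positive integer.)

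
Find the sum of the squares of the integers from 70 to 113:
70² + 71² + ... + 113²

Use ∑_{k=1}^{n} k² = n(n+1)(2n+1)/6, then subtract the first 69 terms.
∑_{k=1}^{113} k² = 113×114×227/6 = 487369
∑_{k=1}^{69} k² = 69×70×139/6 = 111895
∑_{k=70}^{113} k² = 487369 - 111895 = 375474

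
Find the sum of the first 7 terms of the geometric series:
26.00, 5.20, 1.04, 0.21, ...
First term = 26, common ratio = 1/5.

Sₙ = a(1 - rⁿ) / (1 - r)
S_7 = 26(1 - (1/5)^7) / (1 - (1/5))
S_7 = 26(1 - (1/78125)) / (4/5)
S_7 = 507806/15625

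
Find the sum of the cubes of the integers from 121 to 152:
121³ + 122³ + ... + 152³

Use ∑_{k=1}^{n} k³ = [n(n+1)/2]², then subtract the first 120 terms.
∑_{k=1}^{152} k³ = [152×153/2]² = 11628² = 135210384
∑_{k=1}^{120} k³ = [120×121/2]² = 7260² = 52707600
∑_{k=121}^{152} k³ = 135210384 - 52707600 = 82502784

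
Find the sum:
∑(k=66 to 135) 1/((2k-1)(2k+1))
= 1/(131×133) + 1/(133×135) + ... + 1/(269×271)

Partial fractions: 1/((2k-1)(2k+1)) = (1/2)[1/(2k-1) - 1/(2k+1)]
The series telescopes:
= (1/2)[1/131 - 1/271]
= 70/35501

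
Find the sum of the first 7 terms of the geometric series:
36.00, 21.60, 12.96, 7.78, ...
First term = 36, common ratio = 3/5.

Sₙ = a(1 - rⁿ) / (1 - r)
S_7 = 36(1 - (3/5)^7) / (1 - (3/5))
S_7 = 36(1 - (2187/78125)) / (2/5)
S_7 = 1366884/15625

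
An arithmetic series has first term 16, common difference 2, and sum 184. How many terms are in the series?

Using S = n/2 × [2a + (n-1)d]
184 = n/2 × [2(16) + (n-1)(2)]
184 = n/2 × [32 + 2n - 2]
368 = n × [30 + 2n]
2n² + (30)n - 368 = 0
Discriminant: Δ = (30)² - 4(2)(-368) = 900 + 2944 = 3844
√Δ = 62
n = [-(30) + √Δ] / (2·2) = (-30 + 62) / 4 = 32 / 4 = 8
(The negative root is discarded since n must be a positive integer.)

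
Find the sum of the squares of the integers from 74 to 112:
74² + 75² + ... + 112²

Use ∑_{k=1}^{n} k² = n(n+1)(2n+1)/6, then subtract the first 73 terms.
∑_{k=1}^{112} k² = 112×113×225/6 = 474600
∑_{k=1}^{73} k² = 73×74×147/6 = 132349
∑_{k=74}^{112} k² = 474600 - 132349 = 342251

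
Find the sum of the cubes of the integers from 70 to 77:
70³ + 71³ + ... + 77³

Use ∑_{k=1}^{n} k³ = [n(n+1)/2]², then subtract the first 69 terms.
∑_{k=1}^{77} k³ = [77×78/2]² = 3003² = 9018009
∑_{k=1}^{69} k³ = [69×70/2]² = 2415² = 5832225
∑_{k=70}^{77} k³ = 9018009 - 5832225 = 3185784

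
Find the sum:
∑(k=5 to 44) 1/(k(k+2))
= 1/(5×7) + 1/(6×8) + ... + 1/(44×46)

Partial fractions: 1/(k(k+2)) = (1/2)[1/k - 1/(k+2)]
Telescoping leaves the first two and last two terms:
= (1/2)[1/5 + 1/6 - 1/45 - 1/46]
= 167/1035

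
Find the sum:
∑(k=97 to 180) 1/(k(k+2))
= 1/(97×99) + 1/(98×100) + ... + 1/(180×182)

Partial fractions: 1/(k(k+2)) = (1/2)[1/k - 1/(k+2)]
Telescoping leaves the first two and last two terms:
= (1/2)[1/97 + 1/98 - 1/181 - 1/182]
= 106179/22367618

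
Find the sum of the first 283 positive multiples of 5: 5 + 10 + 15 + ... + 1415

Factor out 5: = 5(1 + 2 + ... + 283) = 5 × n(n+1)/2
= 5 × 283×284/2
= 5 × 40186
= 200930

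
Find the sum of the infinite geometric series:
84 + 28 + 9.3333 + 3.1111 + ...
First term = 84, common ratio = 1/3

For |r| < 1, S = a / (1 - r)
S = 84 / (1 - (1/3))
S = 84 / (2/3)
S = 126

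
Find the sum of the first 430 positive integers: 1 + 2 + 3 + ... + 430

Formula: ∑k = n(n+1)/2
= 430×431/2
= 185330/2
= 92665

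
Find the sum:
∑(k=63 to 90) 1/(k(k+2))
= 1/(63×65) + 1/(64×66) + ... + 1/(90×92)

Partial fractions: 1/(k(k+2)) = (1/2)[1/k - 1/(k+2)]
Telescoping leaves the first two and last two terms:
= (1/2)[1/63 + 1/64 - 1/91 - 1/92]
= 11621/2411136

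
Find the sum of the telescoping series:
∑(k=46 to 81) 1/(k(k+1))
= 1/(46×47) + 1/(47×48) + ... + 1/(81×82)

Partial fractions: 1/(k(k+1)) = 1/k - 1/(k+1)
The series telescopes:
= (1/46 - 1/47) + (1/47 - 1/48) + ... + (1/81 - 1/82)
= 1/46 - 1/82
= 9/943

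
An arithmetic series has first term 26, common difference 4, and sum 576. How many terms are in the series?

Using S = n/2 × [2a + (n-1)d]
576 = n/2 × [2(26) + (n-1)(4)]
576 = n/2 × [52 + 4n - 4]
1152 = n × [48 + 4n]
4n² + (48)n - 1152 = 0
Discriminant: Δ = (48)² - 4(4)(-1152) = 2304 + 18432 = 20736
√Δ = 144
n = [-(48) + √Δ] / (2·4) = (-48 + 144) / 8 = 96 / 8 = 12
(The negative root is discarded since n must be a positive integer.)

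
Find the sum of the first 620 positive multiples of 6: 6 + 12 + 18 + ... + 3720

Factor out 6: = 6(1 + 2 + ... + 620) = 6 × n(n+1)/2
= 6 × 620×621/2
= 6 × 192510
= 1155060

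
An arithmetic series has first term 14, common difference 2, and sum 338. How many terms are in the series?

Using S = n/2 × [2a + (n-1)d]
338 = n/2 × [2(14) + (n-1)(2)]
338 = n/2 × [28 + 2n - 2]
676 = n × [26 + 2n]
2n² + (26)n - 676 = 0
Discriminant: Δ = (26)² - 4(2)(-676) = 676 + 5408 = 6084
√Δ = 78
n = [-(26) + √Δ] / (2·2) = (-26 + 78) / 4 = 52 / 4 = 13
(The negative root is discarded since n must be a positive integer.)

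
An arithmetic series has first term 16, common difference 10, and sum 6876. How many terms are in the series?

Using S = n/2 × [2a + (n-1)d]
6876 = n/2 × [2(16) + (n-1)(10)]
6876 = n/2 × [32 + 10n - 10]
13752 = n × [22 + 10n]
10n² + (22)n - 13752 = 0
Discriminant: Δ = (22)² - 4(10)(-13752) = 484 + 550080 = 550564
√Δ = 742
n = [-(22) + √Δ] / (2·10) = (-22 + 742) / 20 = 720 / 20 = 36
(The negative root is discarded since n must be a positive integer.)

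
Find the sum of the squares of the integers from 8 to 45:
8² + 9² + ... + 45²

Use ∑_{k=1}^{n} k² = n(n+1)(2n+1)/6, then subtract the first 7 terms.
∑_{k=1}^{45} k² = 45×46×91/6 = 31395
∑_{k=1}^{7} k² = 7×8×15/6 = 140
∑_{k=8}^{45} k² = 31395 - 140 = 31255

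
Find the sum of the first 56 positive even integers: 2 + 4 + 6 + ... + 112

Sum of first n even numbers = n(n+1)
= 56×57
= 3192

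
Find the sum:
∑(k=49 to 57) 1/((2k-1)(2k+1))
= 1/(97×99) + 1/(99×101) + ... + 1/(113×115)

Partial fractions: 1/((2k-1)(2k+1)) = (1/2)[1/(2k-1) - 1/(2k+1)]
The series telescopes:
= (1/2)[1/97 - 1/115]
= 9/11155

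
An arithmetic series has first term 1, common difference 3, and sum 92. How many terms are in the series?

Using S = n/2 × [2a + (n-1)d]
92 = n/2 × [2(1) + (n-1)(3)]
92 = n/2 × [2 + 3n - 3]
184 = n × [-1 + 3n]
3n² + (-1)n - 184 = 0
Discriminant: Δ = (-1)² - 4(3)(-184) = 1 + 2208 = 2209
√Δ = 47
n = [-(-1) + √Δ] / (2·3) = (1 + 47) / 6 = 48 / 6 = 8
(The negative root is discarded since n must be a positive integer.)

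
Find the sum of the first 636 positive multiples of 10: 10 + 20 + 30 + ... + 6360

Factor out 10: = 10(1 + 2 + ... + 636) = 10 × n(n+1)/2
= 10 × 636×637/2
= 10 × 202566
= 2025660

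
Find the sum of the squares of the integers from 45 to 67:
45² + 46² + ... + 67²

Use ∑_{k=1}^{n} k² = n(n+1)(2n+1)/6, then subtract the first 44 terms.
∑_{k=1}^{67} k² = 67×68×135/6 = 102510
∑_{k=1}^{44} k² = 44×45×89/6 = 29370
∑_{k=45}^{67} k² = 102510 - 29370 = 73140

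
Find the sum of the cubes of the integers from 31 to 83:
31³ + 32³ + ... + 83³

Use ∑_{k=1}^{n} k³ = [n(n+1)/2]², then subtract the first 30 terms.
∑_{k=1}^{83} k³ = [83×84/2]² = 3486² = 12152196
∑_{k=1}^{30} k³ = [30×31/2]² = 465² = 216225
∑_{k=31}^{83} k³ = 12152196 - 216225 = 11935971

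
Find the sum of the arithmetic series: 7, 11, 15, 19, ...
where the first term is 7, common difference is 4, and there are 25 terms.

Sₙ = n/2 × (first + last)
Last term = a + (n-1)d = 7 + (25-1)×4 = 103
S_25 = 25/2 × (7 + 103)
S_25 = 25/2 × 110 = 1375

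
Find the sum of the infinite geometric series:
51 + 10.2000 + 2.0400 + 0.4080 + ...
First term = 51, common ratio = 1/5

For |r| < 1, S = a / (1 - r)
S = 51 / (1 - (1/5))
S = 51 / (4/5)
S = 255/4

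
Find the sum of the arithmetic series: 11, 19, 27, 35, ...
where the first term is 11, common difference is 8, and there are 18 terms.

Sₙ = n/2 × (first + last)
Last term = a + (n-1)d = 11 + (18-1)×8 = 147
S_18 = 18/2 × (11 + 147)
S_18 = 18/2 × 158 = 1422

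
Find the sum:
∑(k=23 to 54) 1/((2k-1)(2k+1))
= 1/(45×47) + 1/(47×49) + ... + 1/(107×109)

Partial fractions: 1/((2k-1)(2k+1)) = (1/2)[1/(2k-1) - 1/(2k+1)]
The series telescopes:
= (1/2)[1/45 - 1/109]
= 32/4905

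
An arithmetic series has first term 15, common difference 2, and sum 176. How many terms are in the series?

Using S = n/2 × [2a + (n-1)d]
176 = n/2 × [2(15) + (n-1)(2)]
176 = n/2 × [30 + 2n - 2]
352 = n × [28 + 2n]
2n² + (28)n - 352 = 0
Discriminant: Δ = (28)² - 4(2)(-352) = 784 + 2816 = 3600
√Δ = 60
n = [-(28) + √Δ] / (2·2) = (-28 + 60) / 4 = 32 / 4 = 8
(The negative root is discarded since n must be a positive integer.)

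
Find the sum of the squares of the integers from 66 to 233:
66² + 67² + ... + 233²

Use ∑_{k=1}^{n} k² = n(n+1)(2n+1)/6, then subtract the first 65 terms.
∑_{k=1}^{233} k² = 233×234×467/6 = 4243629
∑_{k=1}^{65} k² = 65×66×131/6 = 93665
∑_{k=66}^{233} k² = 4243629 - 93665 = 4149964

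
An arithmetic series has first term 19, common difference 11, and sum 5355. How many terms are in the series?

Using S = n/2 × [2a + (n-1)d]
5355 = n/2 × [2(19) + (n-1)(11)]
5355 = n/2 × [38 + 11n - 11]
10710 = n × [27 + 11n]
11n² + (27)n - 10710 = 0
Discriminant: Δ = (27)² - 4(11)(-10710) = 729 + 471240 = 471969
√Δ = 687
n = [-(27) + √Δ] / (2·11) = (-27 + 687) / 22 = 660 / 22 = 30
(The negative root is discarded since n must be a positive integer.)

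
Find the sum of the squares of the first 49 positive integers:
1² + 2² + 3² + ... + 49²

Formula: ∑k² = n(n+1)(2n+1)/6
= 49×50×99/6
= 242550/6
= 40425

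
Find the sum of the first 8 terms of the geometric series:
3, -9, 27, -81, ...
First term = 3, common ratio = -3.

Sₙ = a(1 - rⁿ) / (1 - r)
S_8 = 3(1 - (-3)^8) / (1 - (-3))
S_8 = 3(1 - 6561) / (4)
S_8 = -4920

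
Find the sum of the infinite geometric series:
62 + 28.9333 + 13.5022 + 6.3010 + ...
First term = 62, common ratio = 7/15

For |r| < 1, S = a / (1 - r)
S = 62 / (1 - (7/15))
S = 62 / (8/15)
S = 465/4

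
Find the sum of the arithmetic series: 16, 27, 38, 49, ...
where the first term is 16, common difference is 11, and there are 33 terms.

Sₙ = n/2 × (first + last)
Last term = a + (n-1)d = 16 + (33-1)×11 = 368
S_33 = 33/2 × (16 + 368)
S_33 = 33/2 × 384 = 6336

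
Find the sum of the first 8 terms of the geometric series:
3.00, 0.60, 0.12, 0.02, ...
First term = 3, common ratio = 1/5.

Sₙ = a(1 - rⁿ) / (1 - r)
S_8 = 3(1 - (1/5)^8) / (1 - (1/5))
S_8 = 3(1 - (1/390625)) / (4/5)
S_8 = 292968/78125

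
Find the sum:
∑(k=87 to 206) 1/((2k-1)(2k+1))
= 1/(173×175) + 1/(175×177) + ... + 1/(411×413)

Partial fractions: 1/((2k-1)(2k+1)) = (1/2)[1/(2k-1) - 1/(2k+1)]
The series telescopes:
= (1/2)[1/173 - 1/413]
= 120/71449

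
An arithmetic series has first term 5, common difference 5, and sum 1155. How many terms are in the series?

Using S = n/2 × [2a + (n-1)d]
1155 = n/2 × [2(5) + (n-1)(5)]
1155 = n/2 × [10 + 5n - 5]
2310 = n × [5 + 5n]
5n² + (5)n - 2310 = 0
Discriminant: Δ = (5)² - 4(5)(-2310) = 25 + 46200 = 46225
√Δ = 215
n = [-(5) + √Δ] / (2·5) = (-5 + 215) / 10 = 210 / 10 = 21
(The negative root is discarded since n must be a positive integer.)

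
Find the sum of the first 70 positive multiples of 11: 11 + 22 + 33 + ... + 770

Factor out 11: = 11(1 + 2 + ... + 70) = 11 × n(n+1)/2
= 11 × 70×71/2
= 11 × 2485
= 27335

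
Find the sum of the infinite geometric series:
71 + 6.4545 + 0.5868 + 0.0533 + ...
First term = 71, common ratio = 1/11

For |r| < 1, S = a / (1 - r)
S = 71 / (1 - (1/11))
S = 71 / (10/11)
S = 781/10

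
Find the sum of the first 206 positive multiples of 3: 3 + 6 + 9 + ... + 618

Factor out 3: = 3(1 + 2 + ... + 206) = 3 × n(n+1)/2
= 3 × 206×207/2
= 3 × 21321
= 63963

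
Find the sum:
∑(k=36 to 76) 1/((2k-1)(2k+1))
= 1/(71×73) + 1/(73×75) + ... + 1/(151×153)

Partial fractions: 1/((2k-1)(2k+1)) = (1/2)[1/(2k-1) - 1/(2k+1)]
The series telescopes:
= (1/2)[1/71 - 1/153]
= 41/10863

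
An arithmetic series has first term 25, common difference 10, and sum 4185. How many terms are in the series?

Using S = n/2 × [2a + (n-1)d]
4185 = n/2 × [2(25) + (n-1)(10)]
4185 = n/2 × [50 + 10n - 10]
8370 = n × [40 + 10n]
10n² + (40)n - 8370 = 0
Discriminant: Δ = (40)² - 4(10)(-8370) = 1600 + 334800 = 336400
√Δ = 580
n = [-(40) + √Δ] / (2·10) = (-40 + 580) / 20 = 540 / 20 = 27
(The negative root is discarded since n must be a positive integer.)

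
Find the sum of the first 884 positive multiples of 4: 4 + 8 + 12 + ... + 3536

Factor out 4: = 4(1 + 2 + ... + 884) = 4 × n(n+1)/2
= 4 × 884×885/2
= 4 × 391170
= 1564680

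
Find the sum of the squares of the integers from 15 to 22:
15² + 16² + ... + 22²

Use ∑_{k=1}^{n} k² = n(n+1)(2n+1)/6, then subtract the first 14 terms.
∑_{k=1}^{22} k² = 22×23×45/6 = 3795
∑_{k=1}^{14} k² = 14×15×29/6 = 1015
∑_{k=15}^{22} k² = 3795 - 1015 = 2780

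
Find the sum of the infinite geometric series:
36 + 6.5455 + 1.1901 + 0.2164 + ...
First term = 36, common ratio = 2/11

For |r| < 1, S = a / (1 - r)
S = 36 / (1 - (2/11))
S = 36 / (9/11)
S = 44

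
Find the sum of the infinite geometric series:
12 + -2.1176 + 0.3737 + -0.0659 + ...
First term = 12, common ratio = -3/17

For |r| < 1, S = a / (1 - r)
S = 12 / (1 - (-3/17))
S = 12 / (20/17)
S = 51/5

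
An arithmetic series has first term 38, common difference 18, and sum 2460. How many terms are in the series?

Using S = n/2 × [2a + (n-1)d]
2460 = n/2 × [2(38) + (n-1)(18)]
2460 = n/2 × [76 + 18n - 18]
4920 = n × [58 + 18n]
18n² + (58)n - 4920 = 0
Discriminant: Δ = (58)² - 4(18)(-4920) = 3364 + 354240 = 357604
√Δ = 598
n = [-(58) + √Δ] / (2·18) = (-58 + 598) / 36 = 540 / 36 = 15
(The negative root is discarded since n must be a positive integer.)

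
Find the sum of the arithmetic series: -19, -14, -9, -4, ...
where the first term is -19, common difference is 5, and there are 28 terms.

Sₙ = n/2 × (first + last)
Last term = a + (n-1)d = -19 + (28-1)×5 = 116
S_28 = 28/2 × (-19 + 116)
S_28 = 28/2 × 97 = 1358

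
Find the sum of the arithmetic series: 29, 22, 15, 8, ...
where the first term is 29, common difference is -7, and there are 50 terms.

Sₙ = n/2 × (first + last)
Last term = a + (n-1)d = 29 + (50-1)×(-7) = -314
S_50 = 50/2 × (29 + (-314))
S_50 = 50/2 × (-285) = -7125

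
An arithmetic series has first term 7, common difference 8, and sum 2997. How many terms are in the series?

Using S = n/2 × [2a + (n-1)d]
2997 = n/2 × [2(7) + (n-1)(8)]
2997 = n/2 × [14 + 8n - 8]
5994 = n × [6 + 8n]
8n² + (6)n - 5994 = 0
Discriminant: Δ = (6)² - 4(8)(-5994) = 36 + 191808 = 191844
√Δ = 438
n = [-(6) + √Δ] / (2·8) = (-6 + 438) / 16 = 432 / 16 = 27
(The negative root is discarded since n must be a positive integer.)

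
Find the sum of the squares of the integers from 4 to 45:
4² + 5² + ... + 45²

Use ∑_{k=1}^{n} k² = n(n+1)(2n+1)/6, then subtract the first 3 terms.
∑_{k=1}^{45} k² = 45×46×91/6 = 31395
∑_{k=1}^{3} k² = 3×4×7/6 = 14
∑_{k=4}^{45} k² = 31395 - 14 = 31381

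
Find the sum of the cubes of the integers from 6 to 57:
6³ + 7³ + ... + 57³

Use ∑_{k=1}^{n} k³ = [n(n+1)/2]², then subtract the first 5 terms.
∑_{k=1}^{57} k³ = [57×58/2]² = 1653² = 2732409
∑_{k=1}^{5} k³ = [5×6/2]² = 15² = 225
∑_{k=6}^{57} k³ = 2732409 - 225 = 2732184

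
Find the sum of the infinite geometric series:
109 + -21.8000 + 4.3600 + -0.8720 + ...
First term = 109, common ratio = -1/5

For |r| < 1, S = a / (1 - r)
S = 109 / (1 - (-1/5))
S = 109 / (6/5)
S = 545/6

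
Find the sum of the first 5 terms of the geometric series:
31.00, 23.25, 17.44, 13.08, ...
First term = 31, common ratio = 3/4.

Sₙ = a(1 - rⁿ) / (1 - r)
S_5 = 31(1 - (3/4)^5) / (1 - (3/4))
S_5 = 31(1 - (243/1024)) / (1/4)
S_5 = 24211/256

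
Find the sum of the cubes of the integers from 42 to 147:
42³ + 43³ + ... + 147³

Use ∑_{k=1}^{n} k³ = [n(n+1)/2]², then subtract the first 41 terms.
∑_{k=1}^{147} k³ = [147×148/2]² = 10878² = 118330884
∑_{k=1}^{41} k³ = [41×42/2]² = 861² = 741321
∑_{k=42}^{147} k³ = 118330884 - 741321 = 117589563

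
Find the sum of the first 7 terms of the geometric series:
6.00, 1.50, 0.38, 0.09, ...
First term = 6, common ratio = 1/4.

Sₙ = a(1 - rⁿ) / (1 - r)
S_7 = 6(1 - (1/4)^7) / (1 - (1/4))
S_7 = 6(1 - (1/16384)) / (3/4)
S_7 = 16383/2048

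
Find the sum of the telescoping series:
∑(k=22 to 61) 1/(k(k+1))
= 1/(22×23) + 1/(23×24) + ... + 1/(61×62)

Partial fractions: 1/(k(k+1)) = 1/k - 1/(k+1)
The series telescopes:
= (1/22 - 1/23) + (1/23 - 1/24) + ... + (1/61 - 1/62)
= 1/22 - 1/62
= 10/341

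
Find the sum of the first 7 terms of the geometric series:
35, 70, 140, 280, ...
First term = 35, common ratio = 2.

Sₙ = a(1 - rⁿ) / (1 - r)
S_7 = 35(1 - 2^7) / (1 - 2)
S_7 = 35(1 - 128) / (-1)
S_7 = 4445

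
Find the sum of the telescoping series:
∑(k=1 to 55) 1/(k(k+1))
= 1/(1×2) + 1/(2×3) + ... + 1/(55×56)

Partial fractions: 1/(k(k+1)) = 1/k - 1/(k+1)
The series telescopes:
= (1/1 - 1/2) + (1/2 - 1/3) + ... + (1/55 - 1/56)
= 1/1 - 1/56
= 55/56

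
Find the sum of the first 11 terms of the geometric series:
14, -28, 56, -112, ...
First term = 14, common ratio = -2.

Sₙ = a(1 - rⁿ) / (1 - r)
S_11 = 14(1 - (-2)^11) / (1 - (-2))
S_11 = 14(1 - (-2048)) / (3)
S_11 = 9562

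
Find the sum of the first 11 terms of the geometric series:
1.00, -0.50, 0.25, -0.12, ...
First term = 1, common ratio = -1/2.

Sₙ = a(1 - rⁿ) / (1 - r)
S_11 = 1(1 - (-1/2)^11) / (1 - (-1/2))
S_11 = 1(1 - (-1/2048)) / (3/2)
S_11 = 683/1024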